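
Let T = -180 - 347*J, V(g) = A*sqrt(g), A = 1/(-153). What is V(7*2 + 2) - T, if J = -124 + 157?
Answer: 1779539/153 ≈ 11631.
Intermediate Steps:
J = 33
A = -1/153 ≈ -0.0065359
V(g) = -sqrt(g)/153
T = -11631 (T = -180 - 347*33 = -180 - 11451 = -11631)
V(7*2 + 2) - T = -sqrt(7*2 + 2)/153 - 1*(-11631) = -sqrt(14 + 2)/153 + 11631 = -sqrt(16)/153 + 11631 = -1/153*4 + 11631 = -4/153 + 11631 = 1779539/153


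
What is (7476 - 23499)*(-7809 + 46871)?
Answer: -625890426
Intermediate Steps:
(7476 - 23499)*(-7809 + 46871) = -16023*39062 = -625890426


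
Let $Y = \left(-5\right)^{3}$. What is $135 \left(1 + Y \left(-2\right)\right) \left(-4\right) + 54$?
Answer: $-135486$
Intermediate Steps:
$Y = -125$
$135 \left(1 + Y \left(-2\right)\right) \left(-4\right) + 54 = 135 \left(1 - -250\right) \left(-4\right) + 54 = 135 \left(1 + 250\right) \left(-4\right) + 54 = 135 \cdot 251 \left(-4\right) + 54 = 135 \left(-1004\right) + 54 = -135540 + 54 = -135486$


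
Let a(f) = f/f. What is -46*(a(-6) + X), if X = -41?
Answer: 1840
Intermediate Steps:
a(f) = 1
-46*(a(-6) + X) = -46*(1 - 41) = -46*(-40) = 1840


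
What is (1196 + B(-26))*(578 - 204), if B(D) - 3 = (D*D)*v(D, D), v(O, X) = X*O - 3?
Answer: 170598978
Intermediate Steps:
v(O, X) = -3 + O*X (v(O, X) = O*X - 3 = -3 + O*X)
B(D) = 3 + D**2*(-3 + D**2) (B(D) = 3 + (D*D)*(-3 + D*D) = 3 + D**2*(-3 + D**2))
(1196 + B(-26))*(578 - 204) = (1196 + (3 + (-26)**2*(-3 + (-26)**2)))*(578 - 204) = (1196 + (3 + 676*(-3 + 676)))*374 = (1196 + (3 + 676*673))*374 = (1196 + (3 + 454948))*374 = (1196 + 454951)*374 = 456147*374 = 170598978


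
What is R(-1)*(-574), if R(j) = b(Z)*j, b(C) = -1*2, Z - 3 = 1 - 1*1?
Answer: -1148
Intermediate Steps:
Z = 3 (Z = 3 + (1 - 1*1) = 3 + (1 - 1) = 3 + 0 = 3)
b(C) = -2
R(j) = -2*j
R(-1)*(-574) = -2*(-1)*(-574) = 2*(-574) = -1148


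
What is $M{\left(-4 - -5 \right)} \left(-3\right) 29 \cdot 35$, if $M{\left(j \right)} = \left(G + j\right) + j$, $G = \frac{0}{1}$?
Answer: $-6090$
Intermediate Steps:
$G = 0$ ($G = 0 \cdot 1 = 0$)
$M{\left(j \right)} = 2 j$ ($M{\left(j \right)} = \left(0 + j\right) + j = j + j = 2 j$)
$M{\left(-4 - -5 \right)} \left(-3\right) 29 \cdot 35 = 2 \left(-4 - -5\right) \left(-3\right) 29 \cdot 35 = 2 \left(-4 + 5\right) \left(-3\right) 29 \cdot 35 = 2 \cdot 1 \left(-3\right) 29 \cdot 35 = 2 \left(-3\right) 29 \cdot 35 = \left(-6\right) 29 \cdot 35 = \left(-174\right) 35 = -6090$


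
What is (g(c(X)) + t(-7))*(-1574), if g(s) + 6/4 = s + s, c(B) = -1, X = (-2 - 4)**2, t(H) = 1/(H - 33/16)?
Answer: 823989/145 ≈ 5682.7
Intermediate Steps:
t(H) = 1/(-33/16 + H) (t(H) = 1/(H - 33*1/16) = 1/(H - 33/16) = 1/(-33/16 + H))
X = 36 (X = (-6)**2 = 36)
g(s) = -3/2 + 2*s (g(s) = -3/2 + (s + s) = -3/2 + 2*s)
(g(c(X)) + t(-7))*(-1574) = ((-3/2 + 2*(-1)) + 16/(-33 + 16*(-7)))*(-1574) = ((-3/2 - 2) + 16/(-33 - 112))*(-1574) = (-7/2 + 16/(-145))*(-1574) = (-7/2 + 16*(-1/145))*(-1574) = (-7/2 - 16/145)*(-1574) = -1047/290*(-1574) = 823989/145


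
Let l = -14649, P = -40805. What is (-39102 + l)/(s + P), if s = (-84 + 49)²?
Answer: 53751/39580 ≈ 1.3580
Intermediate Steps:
s = 1225 (s = (-35)² = 1225)
(-39102 + l)/(s + P) = (-39102 - 14649)/(1225 - 40805) = -53751/(-39580) = -53751*(-1/39580) = 53751/39580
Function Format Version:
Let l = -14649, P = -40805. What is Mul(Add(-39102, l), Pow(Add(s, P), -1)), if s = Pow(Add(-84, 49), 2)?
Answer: Rational(53751, 39580) ≈ 1.3580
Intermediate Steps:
s = 1225 (s = Pow(-35, 2) = 1225)
Mul(Add(-39102, l), Pow(Add(s, P), -1)) = Mul(Add(-39102, -14649), Pow(Add(1225, -40805), -1)) = Mul(-53751, Pow(-39580, -1)) = Mul(-53751, Rational(-1, 39580)) = Rational(53751, 39580)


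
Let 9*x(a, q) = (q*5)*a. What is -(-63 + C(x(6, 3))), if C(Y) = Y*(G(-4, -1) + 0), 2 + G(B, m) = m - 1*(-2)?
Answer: 73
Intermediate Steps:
G(B, m) = m (G(B, m) = -2 + (m - 1*(-2)) = -2 + (m + 2) = -2 + (2 + m) = m)
x(a, q) = 5*a*q/9 (x(a, q) = ((q*5)*a)/9 = ((5*q)*a)/9 = (5*a*q)/9 = 5*a*q/9)
C(Y) = -Y (C(Y) = Y*(-1 + 0) = Y*(-1) = -Y)
-(-63 + C(x(6, 3))) = -(-63 - 5*6*3/9) = -(-63 - 1*10) = -(-63 - 10) = -1*(-73) = 73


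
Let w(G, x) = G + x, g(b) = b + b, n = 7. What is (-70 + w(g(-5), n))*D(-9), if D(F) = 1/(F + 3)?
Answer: 73/6 ≈ 12.167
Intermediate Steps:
g(b) = 2*b
D(F) = 1/(3 + F)
(-70 + w(g(-5), n))*D(-9) = (-70 + (2*(-5) + 7))/(3 - 9) = (-70 + (-10 + 7))/(-6) = (-70 - 3)*(-⅙) = -73*(-⅙) = 73/6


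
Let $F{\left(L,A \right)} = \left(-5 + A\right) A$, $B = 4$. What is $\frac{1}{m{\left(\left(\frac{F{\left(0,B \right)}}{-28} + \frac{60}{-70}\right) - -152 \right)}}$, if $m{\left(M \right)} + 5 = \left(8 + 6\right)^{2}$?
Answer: $\frac{1}{191} \approx 0.0052356$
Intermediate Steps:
$F{\left(L,A \right)} = A \left(-5 + A\right)$
$m{\left(M \right)} = 191$ ($m{\left(M \right)} = -5 + \left(8 + 6\right)^{2} = -5 + 14^{2} = -5 + 196 = 191$)
$\frac{1}{m{\left(\left(\frac{F{\left(0,B \right)}}{-28} + \frac{60}{-70}\right) - -152 \right)}} = \frac{1}{191}$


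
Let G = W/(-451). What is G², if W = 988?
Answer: 976144/203401 ≈ 4.7991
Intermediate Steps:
G = -988/451 (G = 988/(-451) = 988*(-1/451) = -988/451 ≈ -2.1907)
G² = (-988/451)² = 976144/203401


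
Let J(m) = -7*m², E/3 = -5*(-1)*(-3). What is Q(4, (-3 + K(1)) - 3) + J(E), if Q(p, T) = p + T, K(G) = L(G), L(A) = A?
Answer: -14176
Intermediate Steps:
E = -45 (E = 3*(-5*(-1)*(-3)) = 3*(5*(-3)) = 3*(-15) = -45)
K(G) = G
Q(p, T) = T + p
Q(4, (-3 + K(1)) - 3) + J(E) = (((-3 + 1) - 3) + 4) - 7*(-45)² = ((-2 - 3) + 4) - 7*2025 = (-5 + 4) - 14175 = -1 - 14175 = -14176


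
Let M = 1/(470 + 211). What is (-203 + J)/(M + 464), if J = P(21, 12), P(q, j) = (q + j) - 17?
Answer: -127347/315985 ≈ -0.40302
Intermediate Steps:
P(q, j) = -17 + j + q (P(q, j) = (j + q) - 17 = -17 + j + q)
J = 16 (J = -17 + 12 + 21 = 16)
M = 1/681 ≈ 0.0014684
(-203 + J)/(M + 464) = (-203 + 16)/(1/681 + 464) = -187/315985/681 = -187*681/315985 = -127347/315985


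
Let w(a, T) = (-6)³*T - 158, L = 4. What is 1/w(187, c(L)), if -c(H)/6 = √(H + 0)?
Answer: 1/2434 ≈ 0.00041085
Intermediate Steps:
c(H) = -6*√H (c(H) = -6*√(H + 0) = -6*√H)
w(a, T) = -158 - 216*T (w(a, T) = -216*T - 158 = -158 - 216*T)
1/w(187, c(L)) = 1/(-158 - (-1296)*√4) = 1/(-158 - (-1296)*2) = 1/(-158 - 216*(-12)) = 1/(-158 + 2592) = 1/2434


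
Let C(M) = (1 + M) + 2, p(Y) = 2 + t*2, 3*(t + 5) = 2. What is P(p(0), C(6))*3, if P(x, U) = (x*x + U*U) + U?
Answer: 1210/3 ≈ 403.33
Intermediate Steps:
t = -13/3 (t = -5 + (1/3)*2 = -5 + 2/3 = -13/3 ≈ -4.3333)
p(Y) = -20/3 (p(Y) = 2 - 13/3*2 = 2 - 26/3 = -20/3)
C(M) = 3 + M
P(x, U) = U + U**2 + x**2 (P(x, U) = (x**2 + U**2) + U = (U**2 + x**2) + U = U + U**2 + x**2)
P(p(0), C(6))*3 = ((3 + 6) + (3 + 6)**2 + (-20/3)**2)*3 = (9 + 9**2 + 400/9)*3 = (9 + 81 + 400/9)*3 = (1210/9)*3 = 1210/3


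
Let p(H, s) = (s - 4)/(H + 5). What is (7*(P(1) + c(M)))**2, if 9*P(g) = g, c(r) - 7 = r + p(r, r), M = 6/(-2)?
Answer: 5929/324 ≈ 18.299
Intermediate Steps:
M = -3 (M = 6*(-1/2) = -3)
p(H, s) = (-4 + s)/(5 + H)
c(r) = 7 + r + (-4 + r)/(5 + r) (c(r) = 7 + (r + (-4 + r)/(5 + r)) = 7 + r + (-4 + r)/(5 + r))
P(g) = g/9
(7*(P(1) + c(M)))**2 = (7*((1/9)*1 + (31 + (-3)**2 + 13*(-3))/(5 - 3)))**2 = (7*(1/9 + (31 + 9 - 39)/2))**2 = (7*(1/9 + (1/2)*1))**2 = (7*(1/9 + 1/2))**2 = (7*(11/18))**2 = (77/18)**2 = 5929/324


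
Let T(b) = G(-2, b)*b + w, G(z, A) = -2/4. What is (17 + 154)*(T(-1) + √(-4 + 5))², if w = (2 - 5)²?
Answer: 75411/4 ≈ 18853.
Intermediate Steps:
G(z, A) = -½ (G(z, A) = -2*¼ = -½)
w = 9 (w = (-3)² = 9)
T(b) = 9 - b/2 (T(b) = -b/2 + 9 = 9 - b/2)
(17 + 154)*(T(-1) + √(-4 + 5))² = (17 + 154)*((9 - ½*(-1)) + √(-4 + 5))² = 171*((9 + ½) + √1)² = 171*(19/2 + 1)² = 171*(21/2)² = 171*(441/4) = 75411/4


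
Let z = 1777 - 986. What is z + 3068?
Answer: 3859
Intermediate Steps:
z = 791
z + 3068 = 791 + 3068 = 3859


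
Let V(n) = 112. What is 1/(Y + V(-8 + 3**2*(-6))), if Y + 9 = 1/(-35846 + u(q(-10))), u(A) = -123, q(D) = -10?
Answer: 35969/3704806 ≈ 0.0097087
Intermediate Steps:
Y = -323722/35969 (Y = -9 + 1/(-35846 - 123) = -9 + 1/(-35969) = -9 - 1/35969 = -323722/35969 ≈ -9.0000)
1/(Y + V(-8 + 3**2*(-6))) = 1/(-323722/35969 + 112) = 1/(3704806/35969) = 35969/3704806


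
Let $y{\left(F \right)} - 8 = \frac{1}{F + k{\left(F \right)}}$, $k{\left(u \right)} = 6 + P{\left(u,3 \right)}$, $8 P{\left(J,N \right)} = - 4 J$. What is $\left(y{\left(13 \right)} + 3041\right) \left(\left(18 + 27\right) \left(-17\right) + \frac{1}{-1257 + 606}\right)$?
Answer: $- \frac{12654088544}{5425} \approx -2.3326 \cdot 10^{6}$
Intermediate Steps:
$P{\left(J,N \right)} = - \frac{J}{2}$ ($P{\left(J,N \right)} = \frac{\left(-4\right) J}{8} = - \frac{J}{2}$)
$k{\left(u \right)} = 6 - \frac{u}{2}$
$y{\left(F \right)} = 8 + \frac{1}{6 + \frac{F}{2}}$ ($y{\left(F \right)} = 8 + \frac{1}{F - \left(-6 + \frac{F}{2}\right)} = 8 + \frac{1}{6 + \frac{F}{2}}$)
$\left(y{\left(13 \right)} + 3041\right) \left(\left(18 + 27\right) \left(-17\right) + \frac{1}{-1257 + 606}\right) = \left(\frac{2 \left(49 + 4 \cdot 13\right)}{12 + 13} + 3041\right) \left(\left(18 + 27\right) \left(-17\right) + \frac{1}{-1257 + 606}\right) = \left(\frac{2 \left(49 + 52\right)}{25} + 3041\right) \left(45 \left(-17\right) + \frac{1}{-651}\right) = \left(2 \cdot \frac{1}{25} \cdot 101 + 3041\right) \left(-765 - \frac{1}{651}\right) = \left(\frac{202}{25} + 3041\right) \left(- \frac{498016}{651}\right) = \frac{76227}{25} \left(- \frac{498016}{651}\right) = - \frac{12654088544}{5425}$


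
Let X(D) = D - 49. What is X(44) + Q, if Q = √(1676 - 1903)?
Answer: -5 + I*√227 ≈ -5.0 + 15.067*I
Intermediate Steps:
X(D) = -49 + D
Q = I*√227 (Q = √(-227) = I*√227 ≈ 15.067*I)
X(44) + Q = (-49 + 44) + I*√227 = -5 + I*√227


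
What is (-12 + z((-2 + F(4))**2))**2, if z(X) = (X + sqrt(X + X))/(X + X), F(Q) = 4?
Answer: (46 - sqrt(2))**2/16 ≈ 124.24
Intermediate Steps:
z(X) = (X + sqrt(2)*sqrt(X))/(2*X) (z(X) = (X + sqrt(2*X))/((2*X)) = (X + sqrt(2)*sqrt(X))*(1/(2*X)) = (X + sqrt(2)*sqrt(X))/(2*X))
(-12 + z((-2 + F(4))**2))**2 = (-12 + (1/2 + sqrt(2)/(2*sqrt((-2 + 4)**2))))**2 = (-12 + (1/2 + sqrt(2)/(2*sqrt(2**2))))**2 = (-12 + (1/2 + sqrt(2)/(2*sqrt(4))))**2 = (-12 + (1/2 + (1/2)*sqrt(2)*(1/2)))**2 = (-12 + (1/2 + sqrt(2)/4))**2 = (-23/2 + sqrt(2)/4)**2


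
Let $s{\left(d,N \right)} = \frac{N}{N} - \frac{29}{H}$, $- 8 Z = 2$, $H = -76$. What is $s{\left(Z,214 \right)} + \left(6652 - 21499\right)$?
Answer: $- \frac{1128267}{76} \approx -14846.0$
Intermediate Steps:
$Z = - \frac{1}{4}$ ($Z = \left(- \frac{1}{8}\right) 2 = - \frac{1}{4} \approx -0.25$)
$s{\left(d,N \right)} = \frac{105}{76}$ ($s{\left(d,N \right)} = \frac{N}{N} - \frac{29}{-76} = 1 - - \frac{29}{76} = 1 + \frac{29}{76} = \frac{105}{76}$)
$s{\left(Z,214 \right)} + \left(6652 - 21499\right) = \frac{105}{76} + \left(6652 - 21499\right) = \frac{105}{76} - 14847 = - \frac{1128267}{76}$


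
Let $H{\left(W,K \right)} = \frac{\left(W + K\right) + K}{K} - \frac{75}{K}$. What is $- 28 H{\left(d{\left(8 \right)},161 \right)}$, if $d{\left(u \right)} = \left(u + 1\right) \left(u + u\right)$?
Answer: $-68$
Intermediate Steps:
$d{\left(u \right)} = 2 u \left(1 + u\right)$ ($d{\left(u \right)} = \left(1 + u\right) 2 u = 2 u \left(1 + u\right)$)
$H{\left(W,K \right)} = - \frac{75}{K} + \frac{W + 2 K}{K}$ ($H{\left(W,K \right)} = \frac{\left(K + W\right) + K}{K} - \frac{75}{K} = \frac{W + 2 K}{K} - \frac{75}{K} = - \frac{75}{K} + \frac{W + 2 K}{K}$)
$- 28 H{\left(d{\left(8 \right)},161 \right)} = - 28 \frac{-75 + 2 \cdot 8 \left(1 + 8\right) + 2 \cdot 161}{161} = - 28 \frac{-75 + 2 \cdot 8 \cdot 9 + 322}{161} = - 28 \frac{-75 + 144 + 322}{161} = - 28 \cdot \frac{1}{161} \cdot 391 = \left(-28\right) \frac{17}{7} = -68$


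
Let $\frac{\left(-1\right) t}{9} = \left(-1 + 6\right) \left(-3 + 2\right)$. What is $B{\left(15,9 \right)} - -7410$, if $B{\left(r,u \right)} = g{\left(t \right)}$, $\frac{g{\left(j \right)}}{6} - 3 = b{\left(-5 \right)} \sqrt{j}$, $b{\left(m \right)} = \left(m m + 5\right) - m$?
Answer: $7428 + 630 \sqrt{5} \approx 8836.7$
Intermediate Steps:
$b{\left(m \right)} = 5 + m^{2} - m$ ($b{\left(m \right)} = \left(m^{2} + 5\right) - m = \left(5 + m^{2}\right) - m = 5 + m^{2} - m$)
$t = 45$ ($t = - 9 \left(-1 + 6\right) \left(-3 + 2\right) = - 9 \cdot 5 \left(-1\right) = \left(-9\right) \left(-5\right) = 45$)
$g{\left(j \right)} = 18 + 210 \sqrt{j}$ ($g{\left(j \right)} = 18 + 6 \left(5 + \left(-5\right)^{2} - -5\right) \sqrt{j} = 18 + 6 \left(5 + 25 + 5\right) \sqrt{j} = 18 + 6 \cdot 35 \sqrt{j} = 18 + 210 \sqrt{j}$)
$B{\left(r,u \right)} = 18 + 630 \sqrt{5}$ ($B{\left(r,u \right)} = 18 + 210 \sqrt{45} = 18 + 210 \cdot 3 \sqrt{5} = 18 + 630 \sqrt{5}$)
$B{\left(15,9 \right)} - -7410 = \left(18 + 630 \sqrt{5}\right) - -7410 = \left(18 + 630 \sqrt{5}\right) + 7410 = 7428 + 630 \sqrt{5}$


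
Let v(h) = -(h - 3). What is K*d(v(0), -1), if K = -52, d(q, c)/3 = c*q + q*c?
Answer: 936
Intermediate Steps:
v(h) = 3 - h (v(h) = -(-3 + h) = 3 - h)
d(q, c) = 6*c*q (d(q, c) = 3*(c*q + q*c) = 3*(c*q + c*q) = 3*(2*c*q) = 6*c*q)
K*d(v(0), -1) = -312*(-1)*(3 - 1*0) = -312*(-1)*(3 + 0) = -312*(-1)*3 = -52*(-18) = 936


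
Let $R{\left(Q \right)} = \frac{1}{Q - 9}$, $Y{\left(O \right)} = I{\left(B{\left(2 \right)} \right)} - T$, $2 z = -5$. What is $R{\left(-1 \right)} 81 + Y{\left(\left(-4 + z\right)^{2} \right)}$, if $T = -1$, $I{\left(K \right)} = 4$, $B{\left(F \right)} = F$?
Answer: $- \frac{31}{10} \approx -3.1$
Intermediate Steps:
$z = - \frac{5}{2}$ ($z = \frac{1}{2} \left(-5\right) = - \frac{5}{2} \approx -2.5$)
$Y{\left(O \right)} = 5$ ($Y{\left(O \right)} = 4 - -1 = 4 + 1 = 5$)
$R{\left(Q \right)} = \frac{1}{-9 + Q}$
$R{\left(-1 \right)} 81 + Y{\left(\left(-4 + z\right)^{2} \right)} = \frac{1}{-9 - 1} \cdot 81 + 5 = \frac{1}{-10} \cdot 81 + 5 = \left(- \frac{1}{10}\right) 81 + 5 = - \frac{81}{10} + 5 = - \frac{31}{10}$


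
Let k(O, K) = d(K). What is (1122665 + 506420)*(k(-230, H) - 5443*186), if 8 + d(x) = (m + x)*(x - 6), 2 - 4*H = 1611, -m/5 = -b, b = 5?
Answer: -22374340486415/16 ≈ -1.3984e+12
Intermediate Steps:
m = 25 (m = -(-5)*5 = -5*(-5) = 25)
H = -1609/4 (H = ½ - ¼*1611 = ½ - 1611/4 = -1609/4 ≈ -402.25)
d(x) = -8 + (-6 + x)*(25 + x) (d(x) = -8 + (25 + x)*(x - 6) = -8 + (25 + x)*(-6 + x) = -8 + (-6 + x)*(25 + x))
k(O, K) = -158 + K² + 19*K
(1122665 + 506420)*(k(-230, H) - 5443*186) = (1122665 + 506420)*((-158 + (-1609/4)² + 19*(-1609/4)) - 5443*186) = 1629085*((-158 + 2588881/16 - 30571/4) - 1012398) = 1629085*(2464069/16 - 1012398) = 1629085*(-13734299/16) = -22374340486415/16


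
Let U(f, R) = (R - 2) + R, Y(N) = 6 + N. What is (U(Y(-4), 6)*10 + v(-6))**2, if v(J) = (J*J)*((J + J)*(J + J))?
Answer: 27920656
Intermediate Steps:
U(f, R) = -2 + 2*R (U(f, R) = (-2 + R) + R = -2 + 2*R)
v(J) = 4*J**4 (v(J) = J**2*((2*J)*(2*J)) = J**2*(4*J**2) = 4*J**4)
(U(Y(-4), 6)*10 + v(-6))**2 = ((-2 + 2*6)*10 + 4*(-6)**4)**2 = ((-2 + 12)*10 + 4*1296)**2 = (10*10 + 5184)**2 = (100 + 5184)**2 = 5284**2 = 27920656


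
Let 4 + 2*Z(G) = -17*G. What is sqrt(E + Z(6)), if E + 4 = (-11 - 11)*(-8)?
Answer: sqrt(119) ≈ 10.909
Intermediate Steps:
Z(G) = -2 - 17*G/2 (Z(G) = -2 + (-17*G)/2 = -2 - 17*G/2)
E = 172 (E = -4 + (-11 - 11)*(-8) = -4 - 22*(-8) = -4 + 176 = 172)
sqrt(E + Z(6)) = sqrt(172 + (-2 - 17/2*6)) = sqrt(172 + (-2 - 51)) = sqrt(172 - 53) = sqrt(119)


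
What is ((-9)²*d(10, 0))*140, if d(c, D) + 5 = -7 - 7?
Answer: -215460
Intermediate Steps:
d(c, D) = -19 (d(c, D) = -5 + (-7 - 7) = -5 - 14 = -19)
((-9)²*d(10, 0))*140 = ((-9)²*(-19))*140 = (81*(-19))*140 = -1539*140 = -215460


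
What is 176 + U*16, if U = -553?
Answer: -8672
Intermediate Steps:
176 + U*16 = 176 - 553*16 = 176 - 8848 = -8672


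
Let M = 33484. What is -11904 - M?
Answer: -45388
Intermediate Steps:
-11904 - M = -11904 - 1*33484 = -11904 - 33484 = -45388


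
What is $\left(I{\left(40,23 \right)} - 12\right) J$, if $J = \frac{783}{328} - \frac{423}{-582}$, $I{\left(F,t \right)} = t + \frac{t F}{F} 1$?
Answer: $\frac{1684275}{15908} \approx 105.88$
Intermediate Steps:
$I{\left(F,t \right)} = 2 t$ ($I{\left(F,t \right)} = t + \frac{F t}{F} 1 = t + t 1 = t + t = 2 t$)
$J = \frac{99075}{31816}$ ($J = 783 \cdot \frac{1}{328} - - \frac{141}{194} = \frac{783}{328} + \frac{141}{194} = \frac{99075}{31816} \approx 3.114$)
$\left(I{\left(40,23 \right)} - 12\right) J = \left(2 \cdot 23 - 12\right) \frac{99075}{31816} = \left(46 - 12\right) \frac{99075}{31816} = 34 \cdot \frac{99075}{31816} = \frac{1684275}{15908}$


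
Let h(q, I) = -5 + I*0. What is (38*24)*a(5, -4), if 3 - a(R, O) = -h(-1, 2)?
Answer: -1824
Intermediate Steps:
h(q, I) = -5 (h(q, I) = -5 + 0 = -5)
a(R, O) = -2 (a(R, O) = 3 - (-1)*(-5) = 3 - 1*5 = 3 - 5 = -2)
(38*24)*a(5, -4) = (38*24)*(-2) = 912*(-2) = -1824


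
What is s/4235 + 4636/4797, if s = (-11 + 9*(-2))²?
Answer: 23667737/20315295 ≈ 1.1650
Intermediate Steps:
s = 841 (s = (-11 - 18)² = (-29)² = 841)
s/4235 + 4636/4797 = 841/4235 + 4636/4797 = 23667737/20315295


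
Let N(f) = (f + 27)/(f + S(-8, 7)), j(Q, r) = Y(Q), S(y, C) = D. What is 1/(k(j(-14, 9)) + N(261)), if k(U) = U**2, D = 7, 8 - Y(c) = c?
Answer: 67/32500 ≈ 0.0020615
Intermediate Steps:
Y(c) = 8 - c
S(y, C) = 7
j(Q, r) = 8 - Q
N(f) = (27 + f)/(7 + f) (N(f) = (f + 27)/(f + 7) = (27 + f)/(7 + f))
1/(k(j(-14, 9)) + N(261)) = 1/((8 - 1*(-14))**2 + (27 + 261)/(7 + 261)) = 1/((8 + 14)**2 + 288/268) = 1/(22**2 + (1/268)*288) = 1/(484 + 72/67) = 1/(32500/67) = 67/32500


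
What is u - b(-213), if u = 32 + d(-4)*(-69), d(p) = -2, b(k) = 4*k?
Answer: 1022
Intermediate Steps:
u = 170 (u = 32 - 2*(-69) = 32 + 138 = 170)
u - b(-213) = 170 - 4*(-213) = 170 - 1*(-852) = 170 + 852 = 1022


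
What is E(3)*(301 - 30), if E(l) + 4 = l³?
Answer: 6233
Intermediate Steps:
E(l) = -4 + l³
E(3)*(301 - 30) = (-4 + 3³)*(301 - 30) = (-4 + 27)*271 = 23*271 = 6233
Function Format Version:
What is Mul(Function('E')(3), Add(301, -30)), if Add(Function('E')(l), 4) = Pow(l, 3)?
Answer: 6233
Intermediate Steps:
Function('E')(l) = Add(-4, Pow(l, 3))
Mul(Function('E')(3), Add(301, -30)) = Mul(Add(-4, Pow(3, 3)), Add(301, -30)) = Mul(Add(-4, 27), 271) = Mul(23, 271) = 6233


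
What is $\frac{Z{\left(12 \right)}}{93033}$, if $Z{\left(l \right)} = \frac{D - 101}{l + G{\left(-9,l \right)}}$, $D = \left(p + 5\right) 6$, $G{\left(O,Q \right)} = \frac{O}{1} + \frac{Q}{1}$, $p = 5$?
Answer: $- \frac{41}{1395495} \approx -2.938 \cdot 10^{-5}$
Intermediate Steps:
$G{\left(O,Q \right)} = O + Q$ ($G{\left(O,Q \right)} = O 1 + Q 1 = O + Q$)
$D = 60$ ($D = \left(5 + 5\right) 6 = 10 \cdot 6 = 60$)
$Z{\left(l \right)} = - \frac{41}{-9 + 2 l}$ ($Z{\left(l \right)} = \frac{60 - 101}{l + \left(-9 + l\right)} = - \frac{41}{-9 + 2 l}$)
$\frac{Z{\left(12 \right)}}{93033} = \frac{\left(-41\right) \frac{1}{-9 + 2 \cdot 12}}{93033} = - \frac{41}{-9 + 24} \cdot \frac{1}{93033} = - \frac{41}{15} \cdot \frac{1}{93033} = \left(-41\right) \frac{1}{15} \cdot \frac{1}{93033} = \left(- \frac{41}{15}\right) \frac{1}{93033} = - \frac{41}{1395495}$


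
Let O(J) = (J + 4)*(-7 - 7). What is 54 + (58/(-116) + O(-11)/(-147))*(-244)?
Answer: 1016/3 ≈ 338.67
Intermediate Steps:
O(J) = -56 - 14*J (O(J) = (4 + J)*(-14) = -56 - 14*J)
54 + (58/(-116) + O(-11)/(-147))*(-244) = 54 + (58/(-116) + (-56 - 14*(-11))/(-147))*(-244) = 54 + (58*(-1/116) + (-56 + 154)*(-1/147))*(-244) = 54 + (-½ + 98*(-1/147))*(-244) = 54 + (-½ - ⅔)*(-244) = 54 - 7/6*(-244) = 54 + 854/3 = 1016/3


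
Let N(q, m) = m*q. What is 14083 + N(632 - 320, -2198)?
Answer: -671693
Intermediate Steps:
14083 + N(632 - 320, -2198) = 14083 - 2198*(632 - 320) = 14083 - 2198*312 = 14083 - 685776 = -671693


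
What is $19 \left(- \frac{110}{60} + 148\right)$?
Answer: $\frac{16663}{6} \approx 2777.2$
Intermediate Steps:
$19 \left(- \frac{110}{60} + 148\right) = 19 \left(\left(-110\right) \frac{1}{60} + 148\right) = 19 \left(- \frac{11}{6} + 148\right) = 19 \cdot \frac{877}{6} = \frac{16663}{6}$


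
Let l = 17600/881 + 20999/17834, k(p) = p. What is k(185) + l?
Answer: 3239053009/15711754 ≈ 206.15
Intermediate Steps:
l = 332378519/15711754 (l = 17600*(1/881) + 20999*(1/17834) = 17600/881 + 20999/17834 = 332378519/15711754 ≈ 21.155)
k(185) + l = 185 + 332378519/15711754 = 3239053009/15711754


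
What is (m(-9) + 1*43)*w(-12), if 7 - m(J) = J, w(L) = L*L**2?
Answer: -101952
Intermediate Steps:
w(L) = L**3
m(J) = 7 - J
(m(-9) + 1*43)*w(-12) = ((7 - 1*(-9)) + 1*43)*(-12)**3 = ((7 + 9) + 43)*(-1728) = (16 + 43)*(-1728) = 59*(-1728) = -101952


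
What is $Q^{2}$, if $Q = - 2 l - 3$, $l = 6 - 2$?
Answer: $121$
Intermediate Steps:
$l = 4$ ($l = 6 - 2 = 4$)
$Q = -11$ ($Q = \left(-2\right) 4 - 3 = -8 - 3 = -11$)
$Q^{2} = \left(-11\right)^{2} = 121$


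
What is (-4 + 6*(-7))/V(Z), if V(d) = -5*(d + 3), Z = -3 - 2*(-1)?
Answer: 23/5 ≈ 4.6000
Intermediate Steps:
Z = -1 (Z = -3 + 2 = -1)
V(d) = -15 - 5*d (V(d) = -5*(3 + d) = -15 - 5*d)
(-4 + 6*(-7))/V(Z) = (-4 + 6*(-7))/(-15 - 5*(-1)) = (-4 - 42)/(-15 + 5) = -46/(-10) = -46*(-⅒) = 23/5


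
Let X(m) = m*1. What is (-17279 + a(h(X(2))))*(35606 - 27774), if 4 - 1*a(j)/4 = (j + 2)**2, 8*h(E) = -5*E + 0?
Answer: -135221438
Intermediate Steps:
X(m) = m
h(E) = -5*E/8 (h(E) = (-5*E + 0)/8 = (-5*E)/8 = -5*E/8)
a(j) = 16 - 4*(2 + j)**2 (a(j) = 16 - 4*(j + 2)**2 = 16 - 4*(2 + j)**2)
(-17279 + a(h(X(2))))*(35606 - 27774) = (-17279 + (16 - 4*(2 - 5/8*2)**2))*(35606 - 27774) = (-17279 + (16 - 4*(2 - 5/4)**2))*7832 = (-17279 + (16 - 4*(3/4)**2))*7832 = (-17279 + (16 - 4*9/16))*7832 = (-17279 + (16 - 9/4))*7832 = (-17279 + 55/4)*7832 = -69061/4*7832 = -135221438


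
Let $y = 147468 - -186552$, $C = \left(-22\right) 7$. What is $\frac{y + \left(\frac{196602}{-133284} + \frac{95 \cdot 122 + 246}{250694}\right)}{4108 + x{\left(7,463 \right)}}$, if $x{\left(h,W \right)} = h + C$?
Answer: $\frac{930060771554463}{11029239159938} \approx 84.327$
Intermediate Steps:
$C = -154$
$x{\left(h,W \right)} = -154 + h$ ($x{\left(h,W \right)} = h - 154 = -154 + h$)
$y = 334020$ ($y = 147468 + 186552 = 334020$)
$\frac{y + \left(\frac{196602}{-133284} + \frac{95 \cdot 122 + 246}{250694}\right)}{4108 + x{\left(7,463 \right)}} = \frac{334020 + \left(\frac{196602}{-133284} + \frac{95 \cdot 122 + 246}{250694}\right)}{4108 + \left(-154 + 7\right)} = \frac{334020 + \left(196602 \left(- \frac{1}{133284}\right) + \left(11590 + 246\right) \frac{1}{250694}\right)}{4108 - 147} = \frac{334020 + \left(- \frac{32767}{22214} + 11836 \cdot \frac{1}{250694}\right)}{3961} = \left(334020 + \left(- \frac{32767}{22214} + \frac{5918}{125347}\right)\right) \frac{1}{3961} = \left(334020 - \frac{3975782697}{2784458258}\right) \frac{1}{3961} = \frac{930060771554463}{2784458258} \cdot \frac{1}{3961} = \frac{930060771554463}{11029239159938}$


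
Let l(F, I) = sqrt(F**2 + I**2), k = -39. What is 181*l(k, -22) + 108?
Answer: 108 + 181*sqrt(2005) ≈ 8212.7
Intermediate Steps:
181*l(k, -22) + 108 = 181*sqrt((-39)**2 + (-22)**2) + 108 = 181*sqrt(1521 + 484) + 108 = 181*sqrt(2005) + 108 = 108 + 181*sqrt(2005)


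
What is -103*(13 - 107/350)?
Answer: -457629/350 ≈ -1307.5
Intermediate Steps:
-103*(13 - 107/350) = -103*4443/350 = -457629/350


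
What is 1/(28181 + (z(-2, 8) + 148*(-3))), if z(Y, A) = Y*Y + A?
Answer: 1/27749 ≈ 3.6037e-5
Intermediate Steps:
z(Y, A) = A + Y² (z(Y, A) = Y² + A = A + Y²)
1/(28181 + (z(-2, 8) + 148*(-3))) = 1/(28181 + ((8 + (-2)²) + 148*(-3))) = 1/(28181 + ((8 + 4) - 444)) = 1/(28181 + (12 - 444)) = 1/(28181 - 432) = 1/27749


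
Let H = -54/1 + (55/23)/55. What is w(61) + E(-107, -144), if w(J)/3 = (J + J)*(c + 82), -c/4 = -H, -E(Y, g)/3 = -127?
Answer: -1117785/23 ≈ -48599.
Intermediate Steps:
E(Y, g) = 381 (E(Y, g) = -3*(-127) = 381)
H = -1241/23 (H = -54*1 + (55*(1/23))*(1/55) = -54 + (55/23)*(1/55) = -54 + 1/23 = -1241/23 ≈ -53.957)
c = -4964/23 (c = -(-4)*(-1241)/23 = -4*1241/23 = -4964/23 ≈ -215.83)
w(J) = -18468*J/23 (w(J) = 3*((J + J)*(-4964/23 + 82)) = 3*((2*J)*(-3078/23)) = 3*(-6156*J/23) = -18468*J/23)
w(61) + E(-107, -144) = -18468/23*61 + 381 = -1126548/23 + 381 = -1117785/23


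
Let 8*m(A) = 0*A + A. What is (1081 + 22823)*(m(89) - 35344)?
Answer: -844597044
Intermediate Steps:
m(A) = A/8 (m(A) = (0*A + A)/8 = (0 + A)/8 = A/8)
(1081 + 22823)*(m(89) - 35344) = (1081 + 22823)*((1/8)*89 - 35344) = 23904*(89/8 - 35344) = 23904*(-282663/8) = -844597044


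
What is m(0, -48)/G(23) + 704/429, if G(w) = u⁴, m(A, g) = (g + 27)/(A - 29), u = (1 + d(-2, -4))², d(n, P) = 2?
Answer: 1353115/824499 ≈ 1.6411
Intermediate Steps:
u = 9 (u = (1 + 2)² = 3² = 9)
m(A, g) = (27 + g)/(-29 + A)
G(w) = 6561 (G(w) = 9⁴ = 6561)
m(0, -48)/G(23) + 704/429 = ((27 - 48)/(-29 + 0))/6561 + 704/429 = (-21/(-29))*(1/6561) + 704*(1/429) = -1/29*(-21)*(1/6561) + 64/39 = (21/29)*(1/6561) + 64/39 = 7/63423 + 64/39 = 1353115/824499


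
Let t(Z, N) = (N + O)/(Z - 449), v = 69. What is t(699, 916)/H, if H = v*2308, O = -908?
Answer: 1/4976625 ≈ 2.0094e-7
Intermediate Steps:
H = 159252 (H = 69*2308 = 159252)
t(Z, N) = (-908 + N)/(-449 + Z) (t(Z, N) = (N - 908)/(Z - 449) = (-908 + N)/(-449 + Z))
t(699, 916)/H = ((-908 + 916)/(-449 + 699))/159252 = (8/250)*(1/159252) = ((1/250)*8)*(1/159252) = (4/125)*(1/159252) = 1/4976625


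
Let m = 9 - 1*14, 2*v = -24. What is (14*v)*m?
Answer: 840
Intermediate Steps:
v = -12 (v = (1/2)*(-24) = -12)
m = -5 (m = 9 - 14 = -5)
(14*v)*m = (14*(-12))*(-5) = -168*(-5) = 840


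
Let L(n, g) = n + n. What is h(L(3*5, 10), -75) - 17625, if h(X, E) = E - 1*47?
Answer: -17747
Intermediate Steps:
L(n, g) = 2*n
h(X, E) = -47 + E (h(X, E) = E - 47 = -47 + E)
h(L(3*5, 10), -75) - 17625 = (-47 - 75) - 17625 = -122 - 17625 = -17747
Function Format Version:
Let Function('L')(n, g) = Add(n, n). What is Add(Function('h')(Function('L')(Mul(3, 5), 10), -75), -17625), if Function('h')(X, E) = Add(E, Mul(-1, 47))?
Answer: -17747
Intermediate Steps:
Function('L')(n, g) = Mul(2, n)
Function('h')(X, E) = Add(-47, E) (Function('h')(X, E) = Add(E, -47) = Add(-47, E))
Add(Function('h')(Function('L')(Mul(3, 5), 10), -75), -17625) = Add(Add(-47, -75), -17625) = Add(-122, -17625) = -17747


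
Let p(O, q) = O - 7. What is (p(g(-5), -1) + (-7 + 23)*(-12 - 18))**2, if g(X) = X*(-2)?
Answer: 227529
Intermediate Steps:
g(X) = -2*X
p(O, q) = -7 + O
(p(g(-5), -1) + (-7 + 23)*(-12 - 18))**2 = ((-7 - 2*(-5)) + (-7 + 23)*(-12 - 18))**2 = ((-7 + 10) + 16*(-30))**2 = (3 - 480)**2 = (-477)**2 = 227529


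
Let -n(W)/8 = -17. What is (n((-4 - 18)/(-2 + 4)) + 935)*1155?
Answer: 1237005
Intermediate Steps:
n(W) = 136 (n(W) = -8*(-17) = 136)
(n((-4 - 18)/(-2 + 4)) + 935)*1155 = (136 + 935)*1155 = 1071*1155 = 1237005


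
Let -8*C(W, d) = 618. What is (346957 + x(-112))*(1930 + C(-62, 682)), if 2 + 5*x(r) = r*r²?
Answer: 488911081/4 ≈ 1.2223e+8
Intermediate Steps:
x(r) = -⅖ + r³/5 (x(r) = -⅖ + (r*r²)/5 = -⅖ + r³/5)
C(W, d) = -309/4 (C(W, d) = -⅛*618 = -309/4)
(346957 + x(-112))*(1930 + C(-62, 682)) = (346957 + (-⅖ + (⅕)*(-112)³))*(1930 - 309/4) = (346957 + (-⅖ + (⅕)*(-1404928)))*(7411/4) = (346957 + (-⅖ - 1404928/5))*(7411/4) = (346957 - 280986)*(7411/4) = 65971*(7411/4) = 488911081/4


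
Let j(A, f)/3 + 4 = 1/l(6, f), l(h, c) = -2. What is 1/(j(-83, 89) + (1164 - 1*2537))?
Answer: -2/2773 ≈ -0.00072124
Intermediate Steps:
j(A, f) = -27/2 (j(A, f) = -12 + 3/(-2) = -12 + 3*(-½) = -12 - 3/2 = -27/2)
1/(j(-83, 89) + (1164 - 1*2537)) = 1/(-27/2 + (1164 - 1*2537)) = 1/(-27/2 + (1164 - 2537)) = 1/(-27/2 - 1373) = 1/(-2773/2) = -2/2773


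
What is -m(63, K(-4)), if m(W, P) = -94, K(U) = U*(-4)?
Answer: 94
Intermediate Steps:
K(U) = -4*U
-m(63, K(-4)) = -1*(-94) = 94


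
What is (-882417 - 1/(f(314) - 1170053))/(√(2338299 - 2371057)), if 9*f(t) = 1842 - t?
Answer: 4645461794862*I*√32758/172453655671 ≈ 4875.5*I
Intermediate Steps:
f(t) = 614/3 - t/9 (f(t) = (1842 - t)/9 = 614/3 - t/9)
(-882417 - 1/(f(314) - 1170053))/(√(2338299 - 2371057)) = (-882417 - 1/((614/3 - ⅑*314) - 1170053))/(√(2338299 - 2371057)) = (-882417 - 1/((614/3 - 314/9) - 1170053))/(√(-32758)) = (-882417 - 1/(1528/9 - 1170053))/((I*√32758)) = (-882417 - 1/(-10528949/9))*(-I*√32758/32758) = (-882417 - 1*(-9/10528949))*(-I*√32758/32758) = (-882417 + 9/10528949)*(-I*√32758/32758) = -(-4645461794862)*I*√32758/172453655671 = 4645461794862*I*√32758/172453655671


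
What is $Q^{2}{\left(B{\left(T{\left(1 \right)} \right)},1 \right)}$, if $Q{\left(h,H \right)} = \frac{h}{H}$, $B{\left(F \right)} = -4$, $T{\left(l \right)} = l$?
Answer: $16$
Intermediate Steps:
$Q^{2}{\left(B{\left(T{\left(1 \right)} \right)},1 \right)} = \left(- \frac{4}{1}\right)^{2} = \left(\left(-4\right) 1\right)^{2} = \left(-4\right)^{2} = 16$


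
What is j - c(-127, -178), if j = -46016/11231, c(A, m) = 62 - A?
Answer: -2168675/11231 ≈ -193.10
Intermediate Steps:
j = -46016/11231 (j = -46016*1/11231 = -46016/11231 ≈ -4.0972)
j - c(-127, -178) = -46016/11231 - (62 - 1*(-127)) = -46016/11231 - (62 + 127) = -46016/11231 - 1*189 = -46016/11231 - 189 = -2168675/11231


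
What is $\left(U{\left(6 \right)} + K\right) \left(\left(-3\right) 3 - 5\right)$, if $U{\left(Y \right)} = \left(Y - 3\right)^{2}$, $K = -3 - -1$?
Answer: $-98$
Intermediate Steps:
$K = -2$ ($K = -3 + 1 = -2$)
$U{\left(Y \right)} = \left(-3 + Y\right)^{2}$
$\left(U{\left(6 \right)} + K\right) \left(\left(-3\right) 3 - 5\right) = \left(\left(-3 + 6\right)^{2} - 2\right) \left(\left(-3\right) 3 - 5\right) = \left(3^{2} - 2\right) \left(-9 - 5\right) = \left(9 - 2\right) \left(-14\right) = 7 \left(-14\right) = -98$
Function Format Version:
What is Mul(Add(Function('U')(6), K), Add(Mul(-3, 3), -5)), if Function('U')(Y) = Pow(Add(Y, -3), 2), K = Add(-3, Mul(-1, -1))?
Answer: -98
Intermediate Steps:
K = -2 (K = Add(-3, 1) = -2)
Function('U')(Y) = Pow(Add(-3, Y), 2)
Mul(Add(Function('U')(6), K), Add(Mul(-3, 3), -5)) = Mul(Add(Pow(Add(-3, 6), 2), -2), Add(Mul(-3, 3), -5)) = Mul(Add(Pow(3, 2), -2), Add(-9, -5)) = Mul(Add(9, -2), -14) = Mul(7, -14) = -98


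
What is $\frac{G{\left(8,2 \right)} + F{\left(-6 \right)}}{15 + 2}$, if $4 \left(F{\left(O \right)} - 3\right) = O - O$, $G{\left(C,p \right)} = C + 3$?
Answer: $\frac{14}{17} \approx 0.82353$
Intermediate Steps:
$G{\left(C,p \right)} = 3 + C$
$F{\left(O \right)} = 3$ ($F{\left(O \right)} = 3 + \frac{O - O}{4} = 3 + \frac{1}{4} \cdot 0 = 3 + 0 = 3$)
$\frac{G{\left(8,2 \right)} + F{\left(-6 \right)}}{15 + 2} = \frac{\left(3 + 8\right) + 3}{15 + 2} = \frac{11 + 3}{17} = \frac{1}{17} \cdot 14 = \frac{14}{17}$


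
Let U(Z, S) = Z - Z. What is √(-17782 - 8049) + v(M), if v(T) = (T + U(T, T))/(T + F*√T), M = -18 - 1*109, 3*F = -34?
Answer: 1143/2299 + I*√25831 - 102*I*√127/2299 ≈ 0.49717 + 160.22*I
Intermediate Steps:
F = -34/3 (F = (⅓)*(-34) = -34/3 ≈ -11.333)
U(Z, S) = 0
M = -127 (M = -18 - 109 = -127)
v(T) = T/(T - 34*√T/3) (v(T) = (T + 0)/(T - 34*√T/3) = T/(T - 34*√T/3))
√(-17782 - 8049) + v(M) = √(-17782 - 8049) + 3*(-127)/(-34*I*√127 + 3*(-127)) = √(-25831) + 3*(-127)/(-34*I*√127 - 381) = I*√25831 + 3*(-127)/(-34*I*√127 - 381) = I*√25831 + 3*(-127)/(-381 - 34*I*√127) = I*√25831 - 381/(-381 - 34*I*√127) = -381/(-381 - 34*I*√127) + I*√25831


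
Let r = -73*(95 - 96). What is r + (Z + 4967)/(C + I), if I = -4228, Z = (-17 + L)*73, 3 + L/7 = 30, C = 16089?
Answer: 883376/11861 ≈ 74.477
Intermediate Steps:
L = 189 (L = -21 + 7*30 = -21 + 210 = 189)
Z = 12556 (Z = (-17 + 189)*73 = 172*73 = 12556)
r = 73 (r = -73*(-1) = 73)
r + (Z + 4967)/(C + I) = 73 + (12556 + 4967)/(16089 - 4228) = 73 + 17523/11861 = 883376/11861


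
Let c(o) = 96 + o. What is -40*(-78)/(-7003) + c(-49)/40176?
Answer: -125019979/281352528 ≈ -0.44435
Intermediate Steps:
-40*(-78)/(-7003) + c(-49)/40176 = -40*(-78)/(-7003) + (96 - 49)/40176 = 3120*(-1/7003) + 47*(1/40176) = -3120/7003 + 47/40176 = -125019979/281352528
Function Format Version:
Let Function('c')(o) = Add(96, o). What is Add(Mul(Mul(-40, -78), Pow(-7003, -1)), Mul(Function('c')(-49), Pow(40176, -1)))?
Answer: Rational(-125019979, 281352528) ≈ -0.44435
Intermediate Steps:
Add(Mul(Mul(-40, -78), Pow(-7003, -1)), Mul(Function('c')(-49), Pow(40176, -1))) = Add(Mul(Mul(-40, -78), Pow(-7003, -1)), Mul(Add(96, -49), Pow(40176, -1))) = Add(Mul(3120, Rational(-1, 7003)), Mul(47, Rational(1, 40176))) = Add(Rational(-3120, 7003), Rational(47, 40176)) = Rational(-125019979, 281352528)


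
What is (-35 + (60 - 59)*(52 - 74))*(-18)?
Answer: 1026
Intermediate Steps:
(-35 + (60 - 59)*(52 - 74))*(-18) = (-35 + 1*(-22))*(-18) = (-35 - 22)*(-18) = -57*(-18) = 1026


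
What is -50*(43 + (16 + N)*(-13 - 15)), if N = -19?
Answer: -6350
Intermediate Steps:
-50*(43 + (16 + N)*(-13 - 15)) = -50*(43 + (16 - 19)*(-13 - 15)) = -50*(43 - 3*(-28)) = -50*(43 + 84) = -50*127 = -6350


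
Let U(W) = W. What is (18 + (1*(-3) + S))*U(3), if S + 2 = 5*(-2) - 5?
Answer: -6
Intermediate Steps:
S = -17 (S = -2 + (5*(-2) - 5) = -2 + (-10 - 5) = -2 - 15 = -17)
(18 + (1*(-3) + S))*U(3) = (18 + (1*(-3) - 17))*3 = (18 + (-3 - 17))*3 = (18 - 20)*3 = -2*3 = -6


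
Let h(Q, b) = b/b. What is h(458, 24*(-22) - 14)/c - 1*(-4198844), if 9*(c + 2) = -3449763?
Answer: 1609454694795/383309 ≈ 4.1988e+6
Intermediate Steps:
h(Q, b) = 1
c = -383309 (c = -2 + (⅑)*(-3449763) = -2 - 383307 = -383309)
h(458, 24*(-22) - 14)/c - 1*(-4198844) = 1/(-383309) - 1*(-4198844) = 1*(-1/383309) + 4198844 = -1/383309 + 4198844 = 1609454694795/383309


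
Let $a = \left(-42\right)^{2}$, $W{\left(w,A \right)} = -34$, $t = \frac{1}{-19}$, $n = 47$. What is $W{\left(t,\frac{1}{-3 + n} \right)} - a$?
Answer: $-1798$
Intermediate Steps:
$t = - \frac{1}{19} \approx -0.052632$
$a = 1764$
$W{\left(t,\frac{1}{-3 + n} \right)} - a = -34 - 1764 = -1798$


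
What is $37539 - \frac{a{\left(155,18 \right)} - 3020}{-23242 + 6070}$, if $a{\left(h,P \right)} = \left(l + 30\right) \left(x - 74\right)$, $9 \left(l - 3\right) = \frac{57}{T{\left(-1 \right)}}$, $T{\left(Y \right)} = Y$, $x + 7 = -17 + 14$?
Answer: $\frac{161153612}{4293} \approx 37539.0$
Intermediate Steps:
$x = -10$ ($x = -7 + \left(-17 + 14\right) = -7 - 3 = -10$)
$l = - \frac{10}{3}$ ($l = 3 + \frac{57 \frac{1}{-1}}{9} = 3 + \frac{57 \left(-1\right)}{9} = 3 + \frac{1}{9} \left(-57\right) = 3 - \frac{19}{3} = - \frac{10}{3} \approx -3.3333$)
$a{\left(h,P \right)} = -2240$ ($a{\left(h,P \right)} = \left(- \frac{10}{3} + 30\right) \left(-10 - 74\right) = \frac{80}{3} \left(-84\right) = -2240$)
$37539 - \frac{a{\left(155,18 \right)} - 3020}{-23242 + 6070} = 37539 - \frac{-2240 - 3020}{-23242 + 6070} = 37539 - - \frac{5260}{-17172} = 37539 - \left(-5260\right) \left(- \frac{1}{17172}\right) = 37539 - \frac{1315}{4293} = \frac{161153612}{4293}$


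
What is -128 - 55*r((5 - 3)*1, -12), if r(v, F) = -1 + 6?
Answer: -403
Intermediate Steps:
r(v, F) = 5
-128 - 55*r((5 - 3)*1, -12) = -128 - 55*5 = -128 - 275 = -403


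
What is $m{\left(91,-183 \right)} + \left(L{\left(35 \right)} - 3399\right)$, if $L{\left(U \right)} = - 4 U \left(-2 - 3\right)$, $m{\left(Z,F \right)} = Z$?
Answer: $-2608$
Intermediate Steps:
$L{\left(U \right)} = 20 U$ ($L{\left(U \right)} = - 4 U \left(-5\right) = - 4 \left(- 5 U\right) = 20 U$)
$m{\left(91,-183 \right)} + \left(L{\left(35 \right)} - 3399\right) = 91 + \left(20 \cdot 35 - 3399\right) = 91 + \left(700 - 3399\right) = 91 - 2699 = -2608$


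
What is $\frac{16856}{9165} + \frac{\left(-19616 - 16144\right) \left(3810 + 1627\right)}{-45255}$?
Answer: $\frac{118845824872}{27650805} \approx 4298.1$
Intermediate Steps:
$\frac{16856}{9165} + \frac{\left(-19616 - 16144\right) \left(3810 + 1627\right)}{-45255} = 16856 \cdot \frac{1}{9165} + \left(-35760\right) 5437 \left(- \frac{1}{45255}\right) = \frac{16856}{9165} - - \frac{12961808}{3017} = \frac{16856}{9165} + \frac{12961808}{3017} = \frac{118845824872}{27650805}$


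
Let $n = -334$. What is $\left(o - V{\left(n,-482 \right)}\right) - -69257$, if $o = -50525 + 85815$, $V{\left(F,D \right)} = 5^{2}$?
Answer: $104522$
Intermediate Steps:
$V{\left(F,D \right)} = 25$
$o = 35290$
$\left(o - V{\left(n,-482 \right)}\right) - -69257 = \left(35290 - 25\right) - -69257 = \left(35290 - 25\right) + 69257 = 35265 + 69257 = 104522$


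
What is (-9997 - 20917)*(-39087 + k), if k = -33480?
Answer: 2243336238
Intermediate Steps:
(-9997 - 20917)*(-39087 + k) = (-9997 - 20917)*(-39087 - 33480) = -30914*(-72567) = 2243336238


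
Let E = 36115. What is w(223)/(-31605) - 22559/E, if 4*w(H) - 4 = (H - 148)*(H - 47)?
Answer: -166438562/228282915 ≈ -0.72909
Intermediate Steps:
w(H) = 1 + (-148 + H)*(-47 + H)/4 (w(H) = 1 + ((H - 148)*(H - 47))/4 = 1 + ((-148 + H)*(-47 + H))/4 = 1 + (-148 + H)*(-47 + H)/4)
w(223)/(-31605) - 22559/E = (1740 - 195/4*223 + (1/4)*223**2)/(-31605) - 22559/36115 = (1740 - 43485/4 + (1/4)*49729)*(-1/31605) - 22559*1/36115 = (1740 - 43485/4 + 49729/4)*(-1/31605) - 22559/36115 = 3301*(-1/31605) - 22559/36115 = -3301/31605 - 22559/36115 = -166438562/228282915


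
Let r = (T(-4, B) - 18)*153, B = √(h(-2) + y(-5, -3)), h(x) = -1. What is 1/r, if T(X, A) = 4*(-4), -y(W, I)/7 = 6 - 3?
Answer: -1/5202 ≈ -0.00019223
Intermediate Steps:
y(W, I) = -21 (y(W, I) = -7*(6 - 3) = -7*3 = -21)
B = I*√22 (B = √(-1 - 21) = √(-22) = I*√22 ≈ 4.6904*I)
T(X, A) = -16
r = -5202 (r = (-16 - 18)*153 = -34*153 = -5202)
1/r = 1/(-5202) = -1/5202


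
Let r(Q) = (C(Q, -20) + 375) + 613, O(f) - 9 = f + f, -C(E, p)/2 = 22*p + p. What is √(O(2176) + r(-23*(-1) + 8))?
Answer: √6269 ≈ 79.177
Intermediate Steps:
C(E, p) = -46*p (C(E, p) = -2*(22*p + p) = -46*p)
O(f) = 9 + 2*f (O(f) = 9 + (f + f) = 9 + 2*f)
r(Q) = 1908 (r(Q) = (-46*(-20) + 375) + 613 = (920 + 375) + 613 = 1295 + 613 = 1908)
√(O(2176) + r(-23*(-1) + 8)) = √((9 + 2*2176) + 1908) = √((9 + 4352) + 1908) = √(4361 + 1908) = √6269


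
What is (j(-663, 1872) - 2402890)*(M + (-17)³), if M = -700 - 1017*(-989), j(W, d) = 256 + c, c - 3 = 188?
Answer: -2402923488600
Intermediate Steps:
c = 191 (c = 3 + 188 = 191)
j(W, d) = 447 (j(W, d) = 256 + 191 = 447)
M = 1005113 (M = -700 + 1005813 = 1005113)
(j(-663, 1872) - 2402890)*(M + (-17)³) = (447 - 2402890)*(1005113 + (-17)³) = -2402443*(1005113 - 4913) = -2402443*1000200 = -2402923488600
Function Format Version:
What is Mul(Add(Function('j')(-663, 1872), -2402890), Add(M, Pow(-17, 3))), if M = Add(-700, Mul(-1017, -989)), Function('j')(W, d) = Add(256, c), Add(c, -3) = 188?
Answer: -2402923488600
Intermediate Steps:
c = 191 (c = Add(3, 188) = 191)
Function('j')(W, d) = 447 (Function('j')(W, d) = Add(256, 191) = 447)
M = 1005113 (M = Add(-700, 1005813) = 1005113)
Mul(Add(Function('j')(-663, 1872), -2402890), Add(M, Pow(-17, 3))) = Mul(Add(447, -2402890), Add(1005113, Pow(-17, 3))) = Mul(-2402443, Add(1005113, -4913)) = Mul(-2402443, 1000200) = -2402923488600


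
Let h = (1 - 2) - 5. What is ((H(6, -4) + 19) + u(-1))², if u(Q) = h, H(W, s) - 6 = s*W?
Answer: 25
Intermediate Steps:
H(W, s) = 6 + W*s (H(W, s) = 6 + s*W = 6 + W*s)
h = -6 (h = -1 - 5 = -6)
u(Q) = -6
((H(6, -4) + 19) + u(-1))² = (((6 + 6*(-4)) + 19) - 6)² = (((6 - 24) + 19) - 6)² = ((-18 + 19) - 6)² = (1 - 6)² = (-5)² = 25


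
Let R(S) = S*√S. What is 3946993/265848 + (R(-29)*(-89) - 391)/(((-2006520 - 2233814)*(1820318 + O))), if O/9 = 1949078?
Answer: 5063340254186310997/341039084663816385 - 2581*I*√29/82101431714680 ≈ 14.847 - 1.6929e-10*I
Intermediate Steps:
O = 17541702 (O = 9*1949078 = 17541702)
R(S) = S^(3/2)
3946993/265848 + (R(-29)*(-89) - 391)/(((-2006520 - 2233814)*(1820318 + O))) = 3946993/265848 + ((-29)^(3/2)*(-89) - 391)/(((-2006520 - 2233814)*(1820318 + 17541702))) = 3946993*(1/265848) + (-29*I*√29*(-89) - 391)/((-4240334*19362020)) = 3946993/265848 + (2581*I*√29 - 391)/(-82101431714680) = 3946993/265848 + (-391 + 2581*I*√29)*(-1/82101431714680) = 3946993/265848 + (391/82101431714680 - 2581*I*√29/82101431714680) = 5063340254186310997/341039084663816385 - 2581*I*√29/82101431714680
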